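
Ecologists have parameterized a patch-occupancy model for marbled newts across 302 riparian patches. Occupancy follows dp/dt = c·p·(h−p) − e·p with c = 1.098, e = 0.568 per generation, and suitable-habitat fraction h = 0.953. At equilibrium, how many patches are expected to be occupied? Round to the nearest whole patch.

132

p* = h − e/c = 0.953 − 0.5173 = 0.4357.
Expected occupied patches = N × p* = 302 × 0.4357 = 131.58 ≈ 132.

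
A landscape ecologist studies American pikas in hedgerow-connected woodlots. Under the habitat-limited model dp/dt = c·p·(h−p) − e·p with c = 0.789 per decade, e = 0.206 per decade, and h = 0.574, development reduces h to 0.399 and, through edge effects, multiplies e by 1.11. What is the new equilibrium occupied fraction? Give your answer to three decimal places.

Before: p* = h − e/c = 0.574 − 0.206/0.789 = 0.574 − 0.2611 = 0.3129.
After: c = 0.789, e = 0.22866, h = 0.399; p* = 0.399 − 0.22866/0.789 = 0.1092.

0.109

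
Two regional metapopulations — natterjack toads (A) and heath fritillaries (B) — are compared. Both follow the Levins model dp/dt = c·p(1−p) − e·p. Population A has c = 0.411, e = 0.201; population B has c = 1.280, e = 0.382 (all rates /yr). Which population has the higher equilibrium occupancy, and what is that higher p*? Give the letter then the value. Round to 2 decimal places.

A: p*_A = 1 − 0.201/0.411 = 0.5109.
B: p*_B = 1 − 0.382/1.280 = 0.7016.
B is higher at 0.7016.

B, 0.70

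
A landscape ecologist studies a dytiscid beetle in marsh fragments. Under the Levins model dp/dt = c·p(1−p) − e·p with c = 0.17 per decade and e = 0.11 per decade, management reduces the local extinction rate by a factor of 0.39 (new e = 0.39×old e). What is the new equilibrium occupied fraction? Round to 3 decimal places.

0.748

Before: p* = 1 − 0.11/0.17 = 0.3529.
After the change, c = 0.17, e = 0.0429, so p* = 1 − 0.0429/0.17 = 0.7476.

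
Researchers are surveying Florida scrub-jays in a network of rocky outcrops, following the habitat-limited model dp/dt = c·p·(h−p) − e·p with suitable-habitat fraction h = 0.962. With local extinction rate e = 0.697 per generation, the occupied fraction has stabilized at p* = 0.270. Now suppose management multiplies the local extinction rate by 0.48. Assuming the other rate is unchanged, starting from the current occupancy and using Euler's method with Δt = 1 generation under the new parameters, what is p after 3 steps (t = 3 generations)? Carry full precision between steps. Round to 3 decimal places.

0.542

Balance c(h−p*) = e gives c = e/(0.962 − 0.27000) = 0.697/0.69200 = 1.00723.
Starting from p₀ = 0.27000; update p ← p + (dp/dt)·Δt with the new parameters.
t = 1: p = 0.27000 + (+0.09786) = 0.36786
t = 2: p = 0.36786 + (+0.09707) = 0.46493
t = 3: p = 0.46493 + (+0.07723) = 0.54215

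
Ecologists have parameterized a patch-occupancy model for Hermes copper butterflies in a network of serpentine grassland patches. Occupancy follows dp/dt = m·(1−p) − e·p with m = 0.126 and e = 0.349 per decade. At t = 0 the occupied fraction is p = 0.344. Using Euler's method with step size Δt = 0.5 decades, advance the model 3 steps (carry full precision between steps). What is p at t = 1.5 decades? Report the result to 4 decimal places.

Update rule: p ← p + [m·(1−p) − e·p]·Δt with Δt = 0.5.
step 1: Δp = -0.01870, p = 0.32530
step 2: Δp = -0.01426, p = 0.31104
step 3: Δp = -0.01087, p = 0.30017

0.3002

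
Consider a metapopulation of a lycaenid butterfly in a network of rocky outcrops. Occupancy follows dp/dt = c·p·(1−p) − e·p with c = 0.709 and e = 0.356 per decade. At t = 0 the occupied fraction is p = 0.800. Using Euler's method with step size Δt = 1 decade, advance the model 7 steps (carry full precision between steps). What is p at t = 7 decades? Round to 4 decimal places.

Update rule: p ← p + [c·p·(1−p) − e·p]·Δt with Δt = 1.
step 1: Δp = -0.17136, p = 0.62864
step 2: Δp = -0.05828, p = 0.57036
step 3: Δp = -0.02931, p = 0.54105
step 4: Δp = -0.01656, p = 0.52449
step 5: Δp = -0.00989, p = 0.51460
step 6: Δp = -0.00610, p = 0.50850
step 7: Δp = -0.00383, p = 0.50467

0.5047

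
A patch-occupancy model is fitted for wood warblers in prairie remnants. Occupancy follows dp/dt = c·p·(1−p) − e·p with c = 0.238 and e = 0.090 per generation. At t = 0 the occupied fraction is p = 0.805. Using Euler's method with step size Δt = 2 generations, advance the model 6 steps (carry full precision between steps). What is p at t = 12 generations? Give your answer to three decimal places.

Update rule: p ← p + [c·p·(1−p) − e·p]·Δt with Δt = 2.
  1  |  dp/dt·Δt = -0.070180  |  p_1 = 0.734820
  2  |  dp/dt·Δt = -0.039514  |  p_2 = 0.695306
  3  |  dp/dt·Δt = -0.024312  |  p_3 = 0.670994
  4  |  dp/dt·Δt = -0.015697  |  p_4 = 0.655297
  5  |  dp/dt·Δt = -0.010433  |  p_5 = 0.644864
  6  |  dp/dt·Δt = -0.007065  |  p_6 = 0.637799

0.638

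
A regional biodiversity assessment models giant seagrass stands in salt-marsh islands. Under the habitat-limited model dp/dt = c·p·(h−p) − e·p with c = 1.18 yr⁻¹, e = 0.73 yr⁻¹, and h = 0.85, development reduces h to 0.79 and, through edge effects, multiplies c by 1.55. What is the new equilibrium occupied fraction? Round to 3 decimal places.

0.391

Before: p* = h − e/c = 0.85 − 0.73/1.18 = 0.85 − 0.6186 = 0.2314.
After: c = 1.829, e = 0.73, h = 0.79; p* = 0.79 − 0.73/1.829 = 0.3909.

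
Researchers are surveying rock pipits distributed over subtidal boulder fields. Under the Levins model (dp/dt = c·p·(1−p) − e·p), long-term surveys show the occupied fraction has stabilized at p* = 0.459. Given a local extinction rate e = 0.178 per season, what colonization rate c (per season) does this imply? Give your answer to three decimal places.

At equilibrium c(1−p*) = e, so c = e/(1−p*).
c = 0.178/(1 − 0.459) = 0.178/0.5410 = 0.3290.

0.329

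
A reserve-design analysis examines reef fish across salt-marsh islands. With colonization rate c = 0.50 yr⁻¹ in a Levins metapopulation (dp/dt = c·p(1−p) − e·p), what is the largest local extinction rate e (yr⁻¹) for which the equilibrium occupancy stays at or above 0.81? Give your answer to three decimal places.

0.095

1 − e/c ≥ 0.81 ⇒ e ≤ c(1 − 0.81) = 0.50 × 0.1900.
e_max = 0.0950.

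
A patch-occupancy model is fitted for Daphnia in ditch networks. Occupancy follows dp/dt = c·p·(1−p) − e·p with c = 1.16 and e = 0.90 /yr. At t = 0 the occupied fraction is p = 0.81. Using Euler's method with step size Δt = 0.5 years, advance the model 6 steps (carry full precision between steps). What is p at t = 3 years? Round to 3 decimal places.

0.305

Update rule: p ← p + [c·p·(1−p) − e·p]·Δt with Δt = 0.5.
t = 0.5: p = 0.81000 + (-0.27524) = 0.53476
t = 1: p = 0.53476 + (-0.09634) = 0.43842
t = 1.5: p = 0.43842 + (-0.05449) = 0.38393
t = 2: p = 0.38393 + (-0.03558) = 0.34835
t = 2.5: p = 0.34835 + (-0.02510) = 0.32325
t = 3: p = 0.32325 + (-0.01858) = 0.30467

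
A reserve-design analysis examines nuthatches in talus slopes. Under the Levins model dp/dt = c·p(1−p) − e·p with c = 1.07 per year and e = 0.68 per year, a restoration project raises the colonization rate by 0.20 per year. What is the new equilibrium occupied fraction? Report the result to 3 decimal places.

Before: p* = 1 − 0.68/1.07 = 0.3645.
After the change, c = 1.27, e = 0.68, so p* = 1 − 0.68/1.27 = 0.4646.

0.465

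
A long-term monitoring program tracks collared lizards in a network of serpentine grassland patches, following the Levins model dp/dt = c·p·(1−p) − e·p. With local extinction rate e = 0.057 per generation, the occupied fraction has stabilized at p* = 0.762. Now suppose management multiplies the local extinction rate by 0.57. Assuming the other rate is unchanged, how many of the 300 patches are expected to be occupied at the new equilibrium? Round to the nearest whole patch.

Balance c(1−p*) = e gives c = e/(1 − 0.76200) = 0.057/0.23800 = 0.23950.
New p* = 1 − e/c = 1 − 0.03249/0.23950 = 0.86434.
Expected occupied = 300 × 0.86434 = 259.30 ≈ 259.

259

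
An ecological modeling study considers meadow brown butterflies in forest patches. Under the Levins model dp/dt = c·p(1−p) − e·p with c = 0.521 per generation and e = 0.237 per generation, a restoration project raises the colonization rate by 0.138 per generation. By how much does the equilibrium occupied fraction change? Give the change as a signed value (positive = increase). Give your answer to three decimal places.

0.095

Before: p* = 1 − 0.237/0.521 = 0.5451.
After the change, c = 0.659, e = 0.237, so p* = 1 − 0.237/0.659 = 0.6404.
Δp* = 0.6404 − 0.5451 = +0.0953.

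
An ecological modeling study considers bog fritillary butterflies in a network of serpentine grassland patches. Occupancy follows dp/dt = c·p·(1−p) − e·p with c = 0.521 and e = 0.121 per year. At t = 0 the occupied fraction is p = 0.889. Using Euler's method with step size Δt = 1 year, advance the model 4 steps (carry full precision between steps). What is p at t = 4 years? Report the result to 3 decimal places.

Update rule: p ← p + [c·p·(1−p) − e·p]·Δt with Δt = 1.
step 1: Δp = -0.05616, p = 0.83284
step 2: Δp = -0.02824, p = 0.80460
step 3: Δp = -0.01545, p = 0.78915
step 4: Δp = -0.00880, p = 0.78036

0.780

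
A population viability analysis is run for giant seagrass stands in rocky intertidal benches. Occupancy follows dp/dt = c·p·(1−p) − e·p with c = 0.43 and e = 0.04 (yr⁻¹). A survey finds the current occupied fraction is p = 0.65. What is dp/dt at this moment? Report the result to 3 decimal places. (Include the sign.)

0.072

Colonization term: c·p·(1−p) = 0.43×0.65×0.3500 = 0.09783.
Extinction term: e·p = 0.02600.
dp/dt = 0.09783 − 0.02600 = 0.07182.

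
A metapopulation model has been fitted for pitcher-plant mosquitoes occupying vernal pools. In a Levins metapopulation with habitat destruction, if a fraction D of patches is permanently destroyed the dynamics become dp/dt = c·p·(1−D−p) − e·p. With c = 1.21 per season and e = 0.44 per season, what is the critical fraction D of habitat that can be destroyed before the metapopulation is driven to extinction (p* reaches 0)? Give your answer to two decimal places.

0.64

The nontrivial equilibrium is p* = (1−D) − e/c; extinction occurs when this hits zero.
So D_crit = 1 − e/c = 1 − 0.44/1.21 = 1 − 0.3636 = 0.6364.
This equals the undisturbed p*, a classic result of Lande's extension.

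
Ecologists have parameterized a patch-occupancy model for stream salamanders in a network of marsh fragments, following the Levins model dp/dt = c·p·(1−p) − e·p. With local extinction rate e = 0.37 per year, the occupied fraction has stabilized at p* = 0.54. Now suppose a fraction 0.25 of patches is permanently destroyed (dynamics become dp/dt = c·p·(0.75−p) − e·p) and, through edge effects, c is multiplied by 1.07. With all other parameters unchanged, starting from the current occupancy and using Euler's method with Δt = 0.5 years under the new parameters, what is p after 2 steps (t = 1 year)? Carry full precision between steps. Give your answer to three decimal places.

Balance c(1−p*) = e gives c = e/(1 − 0.54000) = 0.37/0.46000 = 0.80435.
Starting from p₀ = 0.54000; update p ← p + (dp/dt)·Δt with the new parameters.
step 1: Δp = -0.05110, p = 0.48890
step 2: Δp = -0.03551, p = 0.45338

0.453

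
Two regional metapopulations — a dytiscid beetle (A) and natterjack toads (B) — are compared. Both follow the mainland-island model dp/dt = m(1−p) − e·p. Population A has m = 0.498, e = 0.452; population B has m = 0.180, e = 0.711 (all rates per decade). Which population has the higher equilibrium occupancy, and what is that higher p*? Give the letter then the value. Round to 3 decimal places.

A, 0.524

A: p*_A = m/(m+e) = 0.498/0.9500 = 0.5242.
B: p*_B = 0.180/0.8910 = 0.2020.
A is higher at 0.5242.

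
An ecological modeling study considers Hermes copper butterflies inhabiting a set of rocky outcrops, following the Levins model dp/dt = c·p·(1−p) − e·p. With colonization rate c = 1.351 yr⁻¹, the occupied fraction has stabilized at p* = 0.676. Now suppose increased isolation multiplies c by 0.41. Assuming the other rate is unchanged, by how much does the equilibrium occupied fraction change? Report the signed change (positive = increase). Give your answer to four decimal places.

-0.4662

Balance c(1−p*) = e gives e = 1.351×(1 − 0.67600) = 0.43772.
New p* = 1 − e/c = 1 − 0.43772/0.55391 = 0.20976.
Δp* = 0.20976 − 0.67600 = -0.46624.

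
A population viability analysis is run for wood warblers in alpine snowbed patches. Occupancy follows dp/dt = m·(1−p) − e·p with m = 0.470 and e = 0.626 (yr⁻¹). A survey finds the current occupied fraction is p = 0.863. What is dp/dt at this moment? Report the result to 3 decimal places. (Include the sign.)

-0.476

Colonization term: m·(1−p) = 0.470×0.1370 = 0.06439.
Extinction term: e·p = 0.54024.
dp/dt = 0.06439 − 0.54024 = -0.47585.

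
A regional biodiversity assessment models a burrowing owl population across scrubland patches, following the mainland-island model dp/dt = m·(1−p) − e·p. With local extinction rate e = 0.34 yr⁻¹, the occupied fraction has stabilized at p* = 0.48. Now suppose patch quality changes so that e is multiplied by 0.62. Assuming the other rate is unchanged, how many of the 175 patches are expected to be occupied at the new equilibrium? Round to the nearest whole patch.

Balance m(1−p*) = e·p* gives m = e·p*/(1−p*) = 0.34×0.48000/0.52000 = 0.31385.
New p* = m/(m+e) = 0.31385/(0.31385+0.21080) = 0.59821.
Expected occupied = 175 × 0.59821 = 104.69 ≈ 105.

105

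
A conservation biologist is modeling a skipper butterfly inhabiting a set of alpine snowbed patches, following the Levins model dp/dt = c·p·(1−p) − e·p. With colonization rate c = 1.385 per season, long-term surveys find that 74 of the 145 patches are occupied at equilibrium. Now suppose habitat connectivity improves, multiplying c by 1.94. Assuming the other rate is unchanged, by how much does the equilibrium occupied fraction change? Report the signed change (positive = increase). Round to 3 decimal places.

Observed p* = 74/145 = 0.51034.
Balance c(1−p*) = e gives e = 1.385×(1 − 0.51034) = 0.67818.
New p* = 1 − e/c = 1 − 0.67818/2.68690 = 0.74760.
Δp* = 0.74760 − 0.51034 = +0.23726.

0.237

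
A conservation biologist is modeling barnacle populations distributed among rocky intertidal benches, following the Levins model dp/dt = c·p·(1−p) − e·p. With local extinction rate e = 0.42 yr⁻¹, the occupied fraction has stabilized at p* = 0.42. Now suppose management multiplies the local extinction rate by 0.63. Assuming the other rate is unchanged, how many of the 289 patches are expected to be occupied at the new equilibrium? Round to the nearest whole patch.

183

Balance c(1−p*) = e gives c = e/(1 − 0.42000) = 0.42/0.58000 = 0.72414.
New p* = 1 − e/c = 1 − 0.26460/0.72414 = 0.63460.
Expected occupied = 289 × 0.63460 = 183.40 ≈ 183.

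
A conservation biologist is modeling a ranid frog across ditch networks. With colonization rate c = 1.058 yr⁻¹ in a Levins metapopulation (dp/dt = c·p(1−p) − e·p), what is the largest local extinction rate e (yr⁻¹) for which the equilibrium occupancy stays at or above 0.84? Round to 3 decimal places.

1 − e/c ≥ 0.84 ⇒ e ≤ c(1 − 0.84) = 1.058 × 0.1600.
e_max = 0.1693.

0.169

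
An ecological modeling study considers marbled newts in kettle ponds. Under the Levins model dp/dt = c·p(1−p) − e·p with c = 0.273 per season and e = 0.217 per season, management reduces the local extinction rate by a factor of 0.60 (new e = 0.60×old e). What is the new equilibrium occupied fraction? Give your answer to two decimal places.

0.52

Before: p* = 1 − 0.217/0.273 = 0.2051.
After the change, c = 0.273, e = 0.1302, so p* = 1 − 0.1302/0.273 = 0.5231.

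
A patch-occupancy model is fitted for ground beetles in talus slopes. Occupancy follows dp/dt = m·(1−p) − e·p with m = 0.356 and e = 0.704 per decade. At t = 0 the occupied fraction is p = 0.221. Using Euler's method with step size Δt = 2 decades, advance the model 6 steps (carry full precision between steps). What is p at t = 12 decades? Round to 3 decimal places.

Update rule: p ← p + [m·(1−p) − e·p]·Δt with Δt = 2.
step 1: Δp = +0.24348, p = 0.46448
step 2: Δp = -0.27270, p = 0.19178
step 3: Δp = +0.30542, p = 0.49720
step 4: Δp = -0.34207, p = 0.15513
step 5: Δp = +0.38312, p = 0.53825
step 6: Δp = -0.42909, p = 0.10916

0.109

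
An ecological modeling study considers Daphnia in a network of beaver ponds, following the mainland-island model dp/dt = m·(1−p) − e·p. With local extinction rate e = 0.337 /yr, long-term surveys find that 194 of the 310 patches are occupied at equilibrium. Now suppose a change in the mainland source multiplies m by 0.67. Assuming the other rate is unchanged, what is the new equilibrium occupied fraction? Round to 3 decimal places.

0.528

Observed p* = 194/310 = 0.62581.
Balance m(1−p*) = e·p* gives m = e·p*/(1−p*) = 0.337×0.62581/0.37419 = 0.56361.
New p* = m/(m+e) = 0.37762/(0.37762+0.33700) = 0.52842.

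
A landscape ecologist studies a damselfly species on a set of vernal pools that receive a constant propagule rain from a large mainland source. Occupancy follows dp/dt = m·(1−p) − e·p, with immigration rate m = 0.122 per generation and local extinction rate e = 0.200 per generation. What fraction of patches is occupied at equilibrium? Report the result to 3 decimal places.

At equilibrium the propagule rain into empty patches balances local extinction: m(1−p*) = e·p*.
p* = m/(m+e) = 0.122/(0.122+0.200) = 0.122/0.3220 = 0.3789.

0.379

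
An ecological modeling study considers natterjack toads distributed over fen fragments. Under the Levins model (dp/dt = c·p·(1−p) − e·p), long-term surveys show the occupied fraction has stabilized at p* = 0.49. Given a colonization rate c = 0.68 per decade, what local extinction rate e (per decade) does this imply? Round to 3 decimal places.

At equilibrium c(1−p*) = e.
e = 0.68 × (1 − 0.49) = 0.68 × 0.5100 = 0.3468.

0.347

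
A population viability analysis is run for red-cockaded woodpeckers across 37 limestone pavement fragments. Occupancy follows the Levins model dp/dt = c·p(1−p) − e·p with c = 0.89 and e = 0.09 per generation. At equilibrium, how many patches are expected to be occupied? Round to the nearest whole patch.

33

p* = 1 − e/c = 1 − 0.09/0.89 = 0.8989.
Expected occupied patches = N × p* = 37 × 0.8989 = 33.26 ≈ 33.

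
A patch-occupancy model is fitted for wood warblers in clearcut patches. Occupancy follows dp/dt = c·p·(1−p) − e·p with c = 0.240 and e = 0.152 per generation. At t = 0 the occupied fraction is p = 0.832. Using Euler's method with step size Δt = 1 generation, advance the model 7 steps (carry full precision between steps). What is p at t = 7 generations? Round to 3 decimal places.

Update rule: p ← p + [c·p·(1−p) − e·p]·Δt with Δt = 1.
t = 1: p = 0.83200 + (-0.09292) = 0.73908
t = 2: p = 0.73908 + (-0.06606) = 0.67302
t = 3: p = 0.67302 + (-0.04948) = 0.62354
t = 4: p = 0.62354 + (-0.03844) = 0.58510
t = 5: p = 0.58510 + (-0.03067) = 0.55443
t = 6: p = 0.55443 + (-0.02498) = 0.52944
t = 7: p = 0.52944 + (-0.02068) = 0.50876

0.509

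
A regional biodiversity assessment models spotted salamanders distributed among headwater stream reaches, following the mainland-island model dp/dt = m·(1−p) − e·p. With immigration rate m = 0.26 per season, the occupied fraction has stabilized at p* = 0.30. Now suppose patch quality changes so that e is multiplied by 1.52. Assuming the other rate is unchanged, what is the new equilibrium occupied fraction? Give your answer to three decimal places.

0.220

Balance m(1−p*) = e·p* gives e = m(1−p*)/p* = 0.26×0.70000/0.30000 = 0.60667.
New p* = m/(m+e) = 0.26000/(0.26000+0.92214) = 0.21994.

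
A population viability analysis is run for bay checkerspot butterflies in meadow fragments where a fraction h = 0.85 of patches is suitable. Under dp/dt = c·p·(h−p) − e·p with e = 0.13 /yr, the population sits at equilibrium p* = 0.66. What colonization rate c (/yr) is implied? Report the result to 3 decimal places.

At equilibrium c(h−p*) = e, so c = e/(h−p*).
c = 0.13/(0.85 − 0.66) = 0.13/0.1900 = 0.6842.

0.684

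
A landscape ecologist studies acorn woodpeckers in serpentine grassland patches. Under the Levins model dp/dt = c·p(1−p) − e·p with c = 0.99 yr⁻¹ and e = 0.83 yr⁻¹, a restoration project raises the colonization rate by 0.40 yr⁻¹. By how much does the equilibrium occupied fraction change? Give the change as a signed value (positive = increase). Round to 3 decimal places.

0.241

Before: p* = 1 − 0.83/0.99 = 0.1616.
After the change, c = 1.39, e = 0.83, so p* = 1 − 0.83/1.39 = 0.4029.
Δp* = 0.4029 − 0.1616 = +0.2413.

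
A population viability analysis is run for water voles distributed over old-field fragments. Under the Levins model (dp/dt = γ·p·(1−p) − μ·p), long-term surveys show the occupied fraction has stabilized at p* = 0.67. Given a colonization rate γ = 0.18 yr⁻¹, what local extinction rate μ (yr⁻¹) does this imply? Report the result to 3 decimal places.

At equilibrium γ(1−p*) = μ.
μ = 0.18 × (1 − 0.67) = 0.18 × 0.3300 = 0.0594.

0.059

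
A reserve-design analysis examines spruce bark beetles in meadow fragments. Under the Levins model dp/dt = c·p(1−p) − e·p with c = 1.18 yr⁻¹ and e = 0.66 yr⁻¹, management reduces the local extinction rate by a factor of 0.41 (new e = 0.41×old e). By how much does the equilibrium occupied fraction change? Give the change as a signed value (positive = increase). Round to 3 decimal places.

0.330

Before: p* = 1 − 0.66/1.18 = 0.4407.
After the change, c = 1.18, e = 0.2706, so p* = 1 − 0.2706/1.18 = 0.7707.
Δp* = 0.7707 − 0.4407 = +0.3300.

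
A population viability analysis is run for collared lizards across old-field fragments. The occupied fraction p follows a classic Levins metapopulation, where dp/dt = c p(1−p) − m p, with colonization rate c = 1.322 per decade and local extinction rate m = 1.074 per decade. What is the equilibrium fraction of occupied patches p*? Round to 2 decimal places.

At equilibrium, colonization balances extinction: c·p*·(1−p*) = m·p*.
So p* = 1 − m/c = 1 − 1.074/1.322 = 1 − 0.8124 = 0.1876.

0.19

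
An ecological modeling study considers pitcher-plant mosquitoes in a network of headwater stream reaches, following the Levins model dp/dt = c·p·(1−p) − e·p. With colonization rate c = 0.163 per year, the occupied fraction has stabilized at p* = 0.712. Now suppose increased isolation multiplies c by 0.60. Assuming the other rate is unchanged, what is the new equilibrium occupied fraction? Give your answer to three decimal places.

Balance c(1−p*) = e gives e = 0.163×(1 − 0.71200) = 0.04694.
New p* = 1 − e/c = 1 − 0.04694/0.09780 = 0.52004.

0.520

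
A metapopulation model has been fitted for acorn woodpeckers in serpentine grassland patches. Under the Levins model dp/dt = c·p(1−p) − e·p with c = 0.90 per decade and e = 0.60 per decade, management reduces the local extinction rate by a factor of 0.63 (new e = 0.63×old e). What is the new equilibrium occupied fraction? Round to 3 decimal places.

0.580

Before: p* = 1 − 0.60/0.90 = 0.3333.
After the change, c = 0.9, e = 0.378, so p* = 1 − 0.378/0.9 = 0.5800.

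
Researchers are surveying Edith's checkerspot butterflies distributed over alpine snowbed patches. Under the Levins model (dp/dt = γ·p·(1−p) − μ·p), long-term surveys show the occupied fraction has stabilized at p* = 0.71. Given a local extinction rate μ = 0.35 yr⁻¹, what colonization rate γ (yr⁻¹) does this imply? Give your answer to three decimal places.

1.207

At equilibrium γ(1−p*) = μ, so γ = μ/(1−p*).
γ = 0.35/(1 − 0.71) = 0.35/0.2900 = 1.2069.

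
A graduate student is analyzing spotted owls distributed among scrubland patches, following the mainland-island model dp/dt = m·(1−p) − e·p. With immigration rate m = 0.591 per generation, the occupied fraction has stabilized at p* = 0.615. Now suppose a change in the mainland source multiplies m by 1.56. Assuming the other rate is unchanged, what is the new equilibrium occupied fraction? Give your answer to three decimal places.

0.714

Balance m(1−p*) = e·p* gives e = m(1−p*)/p* = 0.591×0.38500/0.61500 = 0.36998.
New p* = m/(m+e) = 0.92196/(0.92196+0.36998) = 0.71362.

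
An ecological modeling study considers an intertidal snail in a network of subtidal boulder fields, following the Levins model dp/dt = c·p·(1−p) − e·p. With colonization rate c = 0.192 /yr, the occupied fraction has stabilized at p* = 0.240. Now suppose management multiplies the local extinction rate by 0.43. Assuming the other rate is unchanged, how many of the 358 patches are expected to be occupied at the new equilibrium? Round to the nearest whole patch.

241

Balance c(1−p*) = e gives e = 0.192×(1 − 0.24000) = 0.14592.
New p* = 1 − e/c = 1 − 0.06275/0.19200 = 0.67318.
Expected occupied = 358 × 0.67318 = 241.00 ≈ 241.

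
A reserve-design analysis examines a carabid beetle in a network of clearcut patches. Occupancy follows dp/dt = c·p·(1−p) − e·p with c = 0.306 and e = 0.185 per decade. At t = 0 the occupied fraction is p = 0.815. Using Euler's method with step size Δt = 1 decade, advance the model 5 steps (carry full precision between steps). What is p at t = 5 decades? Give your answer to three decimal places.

Update rule: p ← p + [c·p·(1−p) − e·p]·Δt with Δt = 1.
step 1: Δp = -0.10464, p = 0.71036
step 2: Δp = -0.06846, p = 0.64190
step 3: Δp = -0.04841, p = 0.59349
step 4: Δp = -0.03597, p = 0.55752
step 5: Δp = -0.02765, p = 0.52987

0.530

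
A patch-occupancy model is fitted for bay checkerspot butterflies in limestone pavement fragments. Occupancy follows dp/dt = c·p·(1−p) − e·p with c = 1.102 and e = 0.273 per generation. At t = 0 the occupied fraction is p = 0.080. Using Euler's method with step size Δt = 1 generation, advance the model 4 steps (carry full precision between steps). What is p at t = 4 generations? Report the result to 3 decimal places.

0.523

Update rule: p ← p + [c·p·(1−p) − e·p]·Δt with Δt = 1.
  1  |  dp/dt·Δt = +0.059267  |  p_1 = 0.139267
  2  |  dp/dt·Δt = +0.094079  |  p_2 = 0.233346
  3  |  dp/dt·Δt = +0.133440  |  p_3 = 0.366786
  4  |  dp/dt·Δt = +0.155811  |  p_4 = 0.522597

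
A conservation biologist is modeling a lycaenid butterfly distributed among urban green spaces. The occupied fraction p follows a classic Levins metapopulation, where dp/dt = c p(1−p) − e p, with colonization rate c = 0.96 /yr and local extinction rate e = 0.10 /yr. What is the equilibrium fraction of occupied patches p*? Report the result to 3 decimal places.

0.896

Setting dp/dt = 0 and dividing through by p* gives c·(1−p*) = e.
So p* = 1 − e/c = 1 − 0.10/0.96 = 1 − 0.1042 = 0.8958.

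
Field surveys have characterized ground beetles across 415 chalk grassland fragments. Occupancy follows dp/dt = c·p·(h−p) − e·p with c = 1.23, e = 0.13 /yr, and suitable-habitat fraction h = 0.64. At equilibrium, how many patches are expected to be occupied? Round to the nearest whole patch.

222

p* = h − e/c = 0.64 − 0.1057 = 0.5343.
Expected occupied patches = N × p* = 415 × 0.5343 = 221.74 ≈ 222.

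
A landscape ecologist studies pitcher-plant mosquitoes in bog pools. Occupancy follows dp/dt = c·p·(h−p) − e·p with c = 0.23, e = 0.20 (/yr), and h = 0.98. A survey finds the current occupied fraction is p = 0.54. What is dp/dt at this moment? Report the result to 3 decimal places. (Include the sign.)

-0.053

Colonization term: c·p·(h−p) = 0.23×0.54×0.4400 = 0.05465.
Extinction term: e·p = 0.10800.
dp/dt = 0.05465 − 0.10800 = -0.05335.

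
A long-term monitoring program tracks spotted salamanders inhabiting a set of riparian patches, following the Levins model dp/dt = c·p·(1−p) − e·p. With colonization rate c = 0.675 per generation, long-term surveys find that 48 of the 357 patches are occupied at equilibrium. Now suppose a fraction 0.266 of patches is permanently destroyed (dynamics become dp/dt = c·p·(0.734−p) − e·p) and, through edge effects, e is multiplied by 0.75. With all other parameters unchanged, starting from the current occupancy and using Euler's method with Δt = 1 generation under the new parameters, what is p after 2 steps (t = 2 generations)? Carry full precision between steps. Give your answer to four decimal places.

Observed p* = 48/357 = 0.13445.
Balance c(1−p*) = e gives e = 0.675×(1 − 0.13445) = 0.58424.
Starting from p₀ = 0.13445; update p ← p + (dp/dt)·Δt with the new parameters.
  1  |  dp/dt·Δt = -0.004503  |  p_1 = 0.129951
  2  |  dp/dt·Δt = -0.003957  |  p_2 = 0.125994

0.1260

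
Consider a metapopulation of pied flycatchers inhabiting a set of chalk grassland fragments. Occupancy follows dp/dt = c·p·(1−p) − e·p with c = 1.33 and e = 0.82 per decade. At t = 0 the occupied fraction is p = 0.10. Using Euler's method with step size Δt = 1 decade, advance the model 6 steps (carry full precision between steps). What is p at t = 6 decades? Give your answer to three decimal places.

Update rule: p ← p + [c·p·(1−p) − e·p]·Δt with Δt = 1.
  1  |  dp/dt·Δt = +0.037700  |  p_1 = 0.137700
  2  |  dp/dt·Δt = +0.045008  |  p_2 = 0.182708
  3  |  dp/dt·Δt = +0.048783  |  p_3 = 0.231491
  4  |  dp/dt·Δt = +0.046788  |  p_4 = 0.278279
  5  |  dp/dt·Δt = +0.038928  |  p_5 = 0.317208
  6  |  dp/dt·Δt = +0.027950  |  p_6 = 0.345158

0.345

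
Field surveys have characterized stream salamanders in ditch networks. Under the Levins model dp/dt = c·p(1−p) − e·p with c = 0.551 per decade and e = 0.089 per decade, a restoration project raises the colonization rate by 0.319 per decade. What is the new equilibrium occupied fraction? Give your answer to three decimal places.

Before: p* = 1 − 0.089/0.551 = 0.8385.
After the change, c = 0.87, e = 0.089, so p* = 1 − 0.089/0.87 = 0.8977.

0.898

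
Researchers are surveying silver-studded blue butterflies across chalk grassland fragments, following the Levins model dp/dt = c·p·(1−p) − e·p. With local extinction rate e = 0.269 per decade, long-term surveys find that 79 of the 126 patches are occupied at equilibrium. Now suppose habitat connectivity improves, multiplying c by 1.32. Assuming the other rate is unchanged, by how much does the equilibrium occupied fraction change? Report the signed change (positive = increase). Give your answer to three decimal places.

0.090

Observed p* = 79/126 = 0.62698.
Balance c(1−p*) = e gives c = e/(1 − 0.62698) = 0.269/0.37302 = 0.72114.
New p* = 1 − e/c = 1 − 0.26900/0.95190 = 0.71741.
Δp* = 0.71741 − 0.62698 = +0.09043.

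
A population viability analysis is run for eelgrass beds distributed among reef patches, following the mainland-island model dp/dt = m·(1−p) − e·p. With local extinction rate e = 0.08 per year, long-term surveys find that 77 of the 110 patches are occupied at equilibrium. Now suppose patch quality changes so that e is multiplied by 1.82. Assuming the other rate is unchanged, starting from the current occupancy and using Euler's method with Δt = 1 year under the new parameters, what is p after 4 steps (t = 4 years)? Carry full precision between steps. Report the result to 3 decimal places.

0.589

Observed p* = 77/110 = 0.70000.
Balance m(1−p*) = e·p* gives m = e·p*/(1−p*) = 0.08×0.70000/0.30000 = 0.18667.
Starting from p₀ = 0.70000; update p ← p + (dp/dt)·Δt with the new parameters.
  1  |  dp/dt·Δt = -0.045920  |  p_1 = 0.654080
  2  |  dp/dt·Δt = -0.030662  |  p_2 = 0.623418
  3  |  dp/dt·Δt = -0.020474  |  p_3 = 0.602943
  4  |  dp/dt·Δt = -0.013671  |  p_4 = 0.589272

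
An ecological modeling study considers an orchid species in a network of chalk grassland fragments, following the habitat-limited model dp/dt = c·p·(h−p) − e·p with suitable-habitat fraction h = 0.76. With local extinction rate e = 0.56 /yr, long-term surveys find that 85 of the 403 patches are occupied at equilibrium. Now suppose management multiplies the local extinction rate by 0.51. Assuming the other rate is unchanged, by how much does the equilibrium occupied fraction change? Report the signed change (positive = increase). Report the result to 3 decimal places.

0.269

Observed p* = 85/403 = 0.21092.
Balance c(h−p*) = e gives c = e/(0.76 − 0.21092) = 0.56/0.54908 = 1.01989.
New p* = 0.76 − e/c = 0.76 − 0.28560/1.01989 = 0.47997.
Δp* = 0.47997 − 0.21092 = +0.26905.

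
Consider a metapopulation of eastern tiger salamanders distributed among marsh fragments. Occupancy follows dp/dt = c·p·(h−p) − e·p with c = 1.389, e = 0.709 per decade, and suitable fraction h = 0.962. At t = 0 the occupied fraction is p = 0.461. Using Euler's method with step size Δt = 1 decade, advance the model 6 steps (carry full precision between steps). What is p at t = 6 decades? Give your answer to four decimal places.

0.4516

Update rule: p ← p + [c·p·(h−p) − e·p]·Δt with Δt = 1.
step 1: Δp = -0.00604, p = 0.45496
step 2: Δp = -0.00215, p = 0.45281
step 3: Δp = -0.00079, p = 0.45202
step 4: Δp = -0.00029, p = 0.45173
step 5: Δp = -0.00011, p = 0.45163
step 6: Δp = -0.00004, p = 0.45158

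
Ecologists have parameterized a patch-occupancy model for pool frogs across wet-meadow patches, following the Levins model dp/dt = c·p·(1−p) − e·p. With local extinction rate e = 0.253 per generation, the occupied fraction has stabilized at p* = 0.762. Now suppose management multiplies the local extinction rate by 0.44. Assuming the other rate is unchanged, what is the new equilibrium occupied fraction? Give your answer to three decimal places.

Balance c(1−p*) = e gives c = e/(1 − 0.76200) = 0.253/0.23800 = 1.06303.
New p* = 1 − e/c = 1 − 0.11132/1.06303 = 0.89528.

0.895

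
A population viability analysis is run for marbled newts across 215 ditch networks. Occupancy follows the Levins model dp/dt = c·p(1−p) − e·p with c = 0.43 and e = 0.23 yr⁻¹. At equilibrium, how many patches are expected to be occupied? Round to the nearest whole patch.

100

p* = 1 − e/c = 1 − 0.23/0.43 = 0.4651.
Expected occupied patches = N × p* = 215 × 0.4651 = 100.00 ≈ 100.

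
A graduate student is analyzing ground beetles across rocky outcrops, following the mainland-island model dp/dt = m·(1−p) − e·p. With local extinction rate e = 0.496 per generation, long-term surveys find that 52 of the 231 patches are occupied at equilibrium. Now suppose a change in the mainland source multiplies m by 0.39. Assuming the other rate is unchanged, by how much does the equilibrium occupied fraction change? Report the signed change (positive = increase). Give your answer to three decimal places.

-0.123

Observed p* = 52/231 = 0.22511.
Balance m(1−p*) = e·p* gives m = e·p*/(1−p*) = 0.496×0.22511/0.77489 = 0.14409.
New p* = m/(m+e) = 0.05620/(0.05620+0.49600) = 0.10177.
Δp* = 0.10177 − 0.22511 = -0.12334.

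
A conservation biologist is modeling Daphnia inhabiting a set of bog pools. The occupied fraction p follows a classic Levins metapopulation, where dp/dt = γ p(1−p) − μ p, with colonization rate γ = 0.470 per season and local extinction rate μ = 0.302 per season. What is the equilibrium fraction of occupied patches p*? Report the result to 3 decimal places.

At equilibrium, colonization balances extinction: γ·p*·(1−p*) = μ·p*.
So p* = 1 − μ/γ = 1 − 0.302/0.470 = 1 − 0.6426 = 0.3574.

0.357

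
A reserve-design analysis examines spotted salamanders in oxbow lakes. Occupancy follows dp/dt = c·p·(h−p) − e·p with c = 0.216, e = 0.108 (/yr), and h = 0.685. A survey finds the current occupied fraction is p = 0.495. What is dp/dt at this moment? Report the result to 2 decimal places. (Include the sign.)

Colonization term: c·p·(h−p) = 0.216×0.495×0.1900 = 0.02031.
Extinction term: e·p = 0.05346.
dp/dt = 0.02031 − 0.05346 = -0.03315.

-0.03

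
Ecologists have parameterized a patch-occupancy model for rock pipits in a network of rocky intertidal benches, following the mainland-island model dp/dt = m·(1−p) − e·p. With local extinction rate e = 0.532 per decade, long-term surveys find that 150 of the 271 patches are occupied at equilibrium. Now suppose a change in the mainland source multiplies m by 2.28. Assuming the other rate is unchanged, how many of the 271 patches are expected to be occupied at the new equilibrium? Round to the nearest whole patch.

Observed p* = 150/271 = 0.55351.
Balance m(1−p*) = e·p* gives m = e·p*/(1−p*) = 0.532×0.55351/0.44649 = 0.65952.
New p* = m/(m+e) = 1.50371/(1.50371+0.53200) = 0.73867.
Expected occupied = 271 × 0.73867 = 200.18 ≈ 200.

200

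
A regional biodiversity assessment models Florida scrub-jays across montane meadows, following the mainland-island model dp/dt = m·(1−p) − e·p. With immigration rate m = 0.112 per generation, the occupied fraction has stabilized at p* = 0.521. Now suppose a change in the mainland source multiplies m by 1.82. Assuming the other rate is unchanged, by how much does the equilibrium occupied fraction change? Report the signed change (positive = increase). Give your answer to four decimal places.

Balance m(1−p*) = e·p* gives e = m(1−p*)/p* = 0.112×0.47900/0.52100 = 0.10297.
New p* = m/(m+e) = 0.20384/(0.20384+0.10297) = 0.66439.
Δp* = 0.66439 − 0.52100 = +0.14339.

0.1434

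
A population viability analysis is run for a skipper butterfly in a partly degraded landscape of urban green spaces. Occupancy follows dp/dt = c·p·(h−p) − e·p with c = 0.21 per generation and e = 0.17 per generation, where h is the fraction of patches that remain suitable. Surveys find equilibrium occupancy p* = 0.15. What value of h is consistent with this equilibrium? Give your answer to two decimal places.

At equilibrium c(h−p*) = e, so h = p* + e/c.
h = 0.15 + 0.17/0.21 = 0.15 + 0.8095 = 0.9595.

0.96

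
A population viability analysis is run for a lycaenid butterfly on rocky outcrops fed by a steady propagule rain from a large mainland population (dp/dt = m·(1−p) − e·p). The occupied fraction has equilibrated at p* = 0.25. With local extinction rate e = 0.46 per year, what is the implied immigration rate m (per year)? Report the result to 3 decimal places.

At equilibrium m(1−p*) = e·p*, so m = e·p*/(1−p*).
m = 0.46 × 0.25 / 0.7500 = 0.1150/0.7500 = 0.1533.

0.153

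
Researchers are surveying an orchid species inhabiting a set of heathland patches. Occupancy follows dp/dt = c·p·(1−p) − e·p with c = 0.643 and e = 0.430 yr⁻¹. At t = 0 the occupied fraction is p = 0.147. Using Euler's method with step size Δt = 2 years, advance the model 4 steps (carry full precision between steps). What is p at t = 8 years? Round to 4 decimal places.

Update rule: p ← p + [c·p·(1−p) − e·p]·Δt with Δt = 2.
step 1: Δp = +0.03483, p = 0.18183
step 2: Δp = +0.03494, p = 0.21677
step 3: Δp = +0.03192, p = 0.24869
step 4: Δp = +0.02641, p = 0.27510

0.2751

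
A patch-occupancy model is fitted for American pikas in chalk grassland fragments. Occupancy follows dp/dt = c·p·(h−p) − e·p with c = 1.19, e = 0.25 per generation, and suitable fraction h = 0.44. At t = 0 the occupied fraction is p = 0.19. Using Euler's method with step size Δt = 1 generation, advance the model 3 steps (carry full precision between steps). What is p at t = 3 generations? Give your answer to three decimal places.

Update rule: p ← p + [c·p·(h−p) − e·p]·Δt with Δt = 1.
  1  |  dp/dt·Δt = +0.009025  |  p_1 = 0.199025
  2  |  dp/dt·Δt = +0.007316  |  p_2 = 0.206341
  3  |  dp/dt·Δt = +0.005789  |  p_3 = 0.212130

0.212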